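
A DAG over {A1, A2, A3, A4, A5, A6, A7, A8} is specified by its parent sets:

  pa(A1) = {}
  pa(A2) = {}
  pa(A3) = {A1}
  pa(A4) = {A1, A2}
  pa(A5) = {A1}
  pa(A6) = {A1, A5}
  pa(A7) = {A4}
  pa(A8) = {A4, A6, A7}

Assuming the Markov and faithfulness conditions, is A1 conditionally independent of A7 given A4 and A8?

There are 6 undirected paths between A1 and A7; checking each against the conditioning set {A4, A8}:
  1. A1 → A5 → A6 → A8 ← A7 — A5:chain[open]; A6:chain[open]; A8:collider[open] ⇒ active
  2. A1 → A5 → A6 → A8 ← A4 → A7 — A5:chain[open]; A6:chain[open]; A8:collider[open]; A4:fork[blocks] ⇒ blocked
  3. A1 → A6 → A8 ← A7 — A6:chain[open]; A8:collider[open] ⇒ active
  4. A1 → A6 → A8 ← A4 → A7 — A6:chain[open]; A8:collider[open]; A4:fork[blocks] ⇒ blocked
  5. A1 → A4 → A8 ← A7 — A4:chain[blocks]; A8:collider[open] ⇒ blocked
  6. A1 → A4 → A7 — A4:chain[blocks] ⇒ blocked
Since the path A1 → A5 → A6 → A8 ← A7 is active, A1 and A7 are not d-separated given {A4, A8}.

No — A1 and A7 are not d-separated given {A4, A8}.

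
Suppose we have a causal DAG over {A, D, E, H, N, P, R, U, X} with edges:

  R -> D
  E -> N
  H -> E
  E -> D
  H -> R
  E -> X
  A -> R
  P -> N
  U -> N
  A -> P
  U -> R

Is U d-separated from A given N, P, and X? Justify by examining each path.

There are 6 undirected paths between U and A; checking each against the conditioning set {N, P, X}:
Path 1: U → N ← P ← A
  P is a chain here and P is conditioned on, so the path is blocked at P.
Path 2: U → N ← E → D ← R ← A
  D is a collider here and neither D nor any of its descendants is conditioned on, so the collider stays closed — the path is blocked at D.
Path 3: U → N ← E ← H → R ← A
  R is a collider here and neither R nor any of its descendants is conditioned on, so the collider stays closed — the path is blocked at R.
Path 4: U → R ← A
  R is a collider here and neither R nor any of its descendants is conditioned on, so the collider stays closed — the path is blocked at R.
Path 5: U → R → D ← E → N ← P ← A
  D is a collider here and neither D nor any of its descendants is conditioned on, so the collider stays closed — the path is blocked at D.
Path 6: U → R ← H → E → N ← P ← A
  R is a collider here and neither R nor any of its descendants is conditioned on, so the collider stays closed — the path is blocked at R.
Since every path is blocked, d-separation holds.

Yes — U and A are d-separated given {N, P, X}.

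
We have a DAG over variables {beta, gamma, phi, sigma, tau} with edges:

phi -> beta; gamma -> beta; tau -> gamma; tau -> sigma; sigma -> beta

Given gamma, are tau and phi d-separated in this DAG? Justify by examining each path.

Yes — tau and phi are d-separated given {gamma}.

2 paths connect tau and phi; each must be blocked for d-separation to hold:
  1. tau → sigma → beta ← phi — sigma:chain[open]; beta:collider[blocks] ⇒ blocked
  2. tau → gamma → beta ← phi — gamma:chain[blocks]; beta:collider[blocks] ⇒ blocked
Every path is blocked, so tau and phi are d-separated given {gamma}.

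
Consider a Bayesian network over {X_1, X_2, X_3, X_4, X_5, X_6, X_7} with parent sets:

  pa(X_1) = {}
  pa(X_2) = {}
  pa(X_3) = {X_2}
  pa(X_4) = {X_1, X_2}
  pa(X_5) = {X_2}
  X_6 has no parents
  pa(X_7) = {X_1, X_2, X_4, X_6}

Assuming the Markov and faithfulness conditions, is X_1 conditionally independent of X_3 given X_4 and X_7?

We examine all 4 paths between X_1 and X_3:
Path 1: X_1 → X_7 ← X_2 → X_3
  X_7 is a collider and X_7 is conditioned on, which opens it; X_2 is a fork and X_2 is not conditioned on — no node blocks this path, so it is active.
Path 2: X_1 → X_7 ← X_4 ← X_2 → X_3
  X_4 is a chain here and X_4 is conditioned on, so the path is blocked at X_4.
Path 3: X_1 → X_4 ← X_2 → X_3
  X_4 is a collider and X_4 is conditioned on, which opens it; X_2 is a fork and X_2 is not conditioned on — no node blocks this path, so it is active.
Path 4: X_1 → X_4 → X_7 ← X_2 → X_3
  X_4 is a chain here and X_4 is conditioned on, so the path is blocked at X_4.
Because an active path exists, X_1 and X_3 are not d-separated.

No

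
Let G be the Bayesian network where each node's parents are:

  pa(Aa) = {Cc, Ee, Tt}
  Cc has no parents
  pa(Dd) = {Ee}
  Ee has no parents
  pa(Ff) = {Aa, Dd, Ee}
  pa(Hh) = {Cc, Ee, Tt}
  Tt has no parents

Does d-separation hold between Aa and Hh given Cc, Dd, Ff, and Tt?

No

We examine all 5 paths between Aa and Hh:
  1. Aa ← Tt → Hh — Tt:fork[blocks] ⇒ blocked
  2. Aa ← Cc → Hh — Cc:fork[blocks] ⇒ blocked
  3. Aa → Ff ← Dd ← Ee → Hh — Ff:collider[open]; Dd:chain[blocks]; Ee:fork[open] ⇒ blocked
  4. Aa → Ff ← Ee → Hh — Ff:collider[open]; Ee:fork[open] ⇒ active
  5. Aa ← Ee → Hh — Ee:fork[open] ⇒ active
Since the path Aa → Ff ← Ee → Hh is active, Aa and Hh are not d-separated given {Cc, Dd, Ff, Tt}.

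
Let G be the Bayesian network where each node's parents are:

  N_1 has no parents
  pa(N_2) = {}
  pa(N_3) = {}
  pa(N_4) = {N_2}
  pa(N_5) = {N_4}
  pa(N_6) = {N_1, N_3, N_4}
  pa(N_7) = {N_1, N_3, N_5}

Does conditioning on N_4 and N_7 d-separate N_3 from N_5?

There are 4 undirected paths between N_3 and N_5; checking each against the conditioning set {N_4, N_7}:
Path 1: N_3 → N_6 ← N_4 → N_5
  N_6 is a collider here and neither N_6 nor any of its descendants is conditioned on, so the collider stays closed — the path is blocked at N_6.
Path 2: N_3 → N_6 ← N_1 → N_7 ← N_5
  N_6 is a collider here and neither N_6 nor any of its descendants is conditioned on, so the collider stays closed — the path is blocked at N_6.
Path 3: N_3 → N_7 ← N_5
  N_7 is a collider and N_7 is conditioned on, which opens it — no node blocks this path, so it is active.
Path 4: N_3 → N_7 ← N_1 → N_6 ← N_4 → N_5
  N_6 is a collider here and neither N_6 nor any of its descendants is conditioned on, so the collider stays closed — the path is blocked at N_6.
Because an active path exists, N_3 and N_5 are not d-separated.

No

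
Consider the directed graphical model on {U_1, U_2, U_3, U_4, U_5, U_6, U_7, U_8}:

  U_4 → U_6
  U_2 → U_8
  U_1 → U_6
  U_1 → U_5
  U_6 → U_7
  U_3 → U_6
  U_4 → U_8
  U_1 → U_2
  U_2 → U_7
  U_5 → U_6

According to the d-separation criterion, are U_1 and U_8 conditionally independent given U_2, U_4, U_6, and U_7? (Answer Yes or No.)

Yes

6 paths connect U_1 and U_8; each must be blocked for d-separation to hold:
Path 1: U_1 → U_5 → U_6 ← U_4 → U_8
  U_4 is a fork here and U_4 is conditioned on, so the path is blocked at U_4.
Path 2: U_1 → U_5 → U_6 → U_7 ← U_2 → U_8
  U_6 is a chain here and U_6 is conditioned on, so the path is blocked at U_6.
Path 3: U_1 → U_6 ← U_4 → U_8
  U_4 is a fork here and U_4 is conditioned on, so the path is blocked at U_4.
Path 4: U_1 → U_6 → U_7 ← U_2 → U_8
  U_6 is a chain here and U_6 is conditioned on, so the path is blocked at U_6.
Path 5: U_1 → U_2 → U_7 ← U_6 ← U_4 → U_8
  U_2 is a chain here and U_2 is conditioned on, so the path is blocked at U_2.
Path 6: U_1 → U_2 → U_8
  U_2 is a chain here and U_2 is conditioned on, so the path is blocked at U_2.
Every path is blocked, so U_1 and U_8 are d-separated given {U_2, U_4, U_6, U_7}.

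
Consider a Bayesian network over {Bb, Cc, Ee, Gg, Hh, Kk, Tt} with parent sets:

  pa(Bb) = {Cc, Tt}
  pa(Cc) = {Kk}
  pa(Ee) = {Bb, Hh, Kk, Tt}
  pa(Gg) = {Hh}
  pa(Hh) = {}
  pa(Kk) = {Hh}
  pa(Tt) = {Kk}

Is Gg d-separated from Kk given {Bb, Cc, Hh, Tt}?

We examine all 6 paths between Gg and Kk:
Path 1: Gg ← Hh → Ee ← Tt → Bb ← Cc ← Kk
  Hh is a fork here and Hh is conditioned on, so the path is blocked at Hh.
Path 2: Gg ← Hh → Ee ← Tt ← Kk
  Hh is a fork here and Hh is conditioned on, so the path is blocked at Hh.
Path 3: Gg ← Hh → Ee ← Bb ← Tt ← Kk
  Hh is a fork here and Hh is conditioned on, so the path is blocked at Hh.
Path 4: Gg ← Hh → Ee ← Bb ← Cc ← Kk
  Hh is a fork here and Hh is conditioned on, so the path is blocked at Hh.
Path 5: Gg ← Hh → Ee ← Kk
  Hh is a fork here and Hh is conditioned on, so the path is blocked at Hh.
Path 6: Gg ← Hh → Kk
  Hh is a fork here and Hh is conditioned on, so the path is blocked at Hh.
All paths are blocked; Gg ⊥ Kk | {Bb, Cc, Hh, Tt} holds.

Yes — Gg and Kk are d-separated given {Bb, Cc, Hh, Tt}.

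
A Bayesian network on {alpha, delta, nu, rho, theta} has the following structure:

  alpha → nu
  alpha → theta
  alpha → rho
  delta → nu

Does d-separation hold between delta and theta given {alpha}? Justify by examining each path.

Yes

There is one path between delta and theta:
Path 1: delta → nu ← alpha → theta
  nu is a collider here and neither nu nor any of its descendants is conditioned on, so the collider stays closed — the path is blocked at nu.
Every path is blocked, so delta and theta are d-separated given {alpha}.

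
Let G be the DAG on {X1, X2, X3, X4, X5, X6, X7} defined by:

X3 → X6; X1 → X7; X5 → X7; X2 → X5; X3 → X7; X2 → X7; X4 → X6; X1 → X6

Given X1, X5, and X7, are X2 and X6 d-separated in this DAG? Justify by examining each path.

No

Enumerating the 4 paths from X2 to X6 and testing each for blocking by {X1, X5, X7}:
  1. X2 → X7 ← X1 → X6 — X7:collider[open]; X1:fork[blocks] ⇒ blocked
  2. X2 → X7 ← X3 → X6 — X7:collider[open]; X3:fork[open] ⇒ active
  3. X2 → X5 → X7 ← X1 → X6 — X5:chain[blocks]; X7:collider[open]; X1:fork[blocks] ⇒ blocked
  4. X2 → X5 → X7 ← X3 → X6 — X5:chain[blocks]; X7:collider[open]; X3:fork[open] ⇒ blocked
Because an active path exists, X2 and X6 are not d-separated.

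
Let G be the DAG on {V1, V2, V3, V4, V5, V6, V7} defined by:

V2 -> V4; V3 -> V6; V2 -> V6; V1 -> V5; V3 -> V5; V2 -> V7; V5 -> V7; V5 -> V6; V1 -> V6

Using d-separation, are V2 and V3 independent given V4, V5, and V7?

Yes

There are 6 undirected paths between V2 and V3; checking each against the conditioning set {V4, V5, V7}:
Path 1: V2 → V7 ← V5 ← V3
  V5 is a chain here and V5 is conditioned on, so the path is blocked at V5.
Path 2: V2 → V7 ← V5 ← V1 → V6 ← V3
  V5 is a chain here and V5 is conditioned on, so the path is blocked at V5.
Path 3: V2 → V7 ← V5 → V6 ← V3
  V5 is a fork here and V5 is conditioned on, so the path is blocked at V5.
Path 4: V2 → V6 ← V3
  V6 is a collider here and neither V6 nor any of its descendants is conditioned on, so the collider stays closed — the path is blocked at V6.
Path 5: V2 → V6 ← V5 ← V3
  V6 is a collider here and neither V6 nor any of its descendants is conditioned on, so the collider stays closed — the path is blocked at V6.
Path 6: V2 → V6 ← V1 → V5 ← V3
  V6 is a collider here and neither V6 nor any of its descendants is conditioned on, so the collider stays closed — the path is blocked at V6.
Every path is blocked, so V2 and V3 are d-separated given {V4, V5, V7}.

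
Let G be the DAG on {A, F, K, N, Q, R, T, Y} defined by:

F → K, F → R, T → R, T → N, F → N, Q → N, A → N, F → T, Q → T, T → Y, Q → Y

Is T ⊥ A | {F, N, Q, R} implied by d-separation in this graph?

No — T and A are not d-separated given {F, N, Q, R}.

We examine all 5 paths between T and A:
Path 1: T → R ← F → N ← A
  F is a fork here and F is conditioned on, so the path is blocked at F.
Path 2: T ← Q → N ← A
  Q is a fork here and Q is conditioned on, so the path is blocked at Q.
Path 3: T → Y ← Q → N ← A
  Y is a collider here and neither Y nor any of its descendants is conditioned on, so the collider stays closed — the path is blocked at Y.
Path 4: T → N ← A
  N is a collider and N is conditioned on, which opens it — no node blocks this path, so it is active.
Path 5: T ← F → N ← A
  F is a fork here and F is conditioned on, so the path is blocked at F.
At least one path is unblocked, so d-separation fails.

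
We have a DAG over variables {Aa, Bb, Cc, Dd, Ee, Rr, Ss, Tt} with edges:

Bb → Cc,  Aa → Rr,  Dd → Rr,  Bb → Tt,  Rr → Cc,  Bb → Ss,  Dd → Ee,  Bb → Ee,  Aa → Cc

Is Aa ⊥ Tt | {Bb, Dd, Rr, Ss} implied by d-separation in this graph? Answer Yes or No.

Yes

Enumerating the 4 paths from Aa to Tt and testing each for blocking by {Bb, Dd, Rr, Ss}:
Path 1: Aa → Rr ← Dd → Ee ← Bb → Tt
  Dd is a fork here and Dd is conditioned on, so the path is blocked at Dd.
Path 2: Aa → Rr → Cc ← Bb → Tt
  Rr is a chain here and Rr is conditioned on, so the path is blocked at Rr.
Path 3: Aa → Cc ← Rr ← Dd → Ee ← Bb → Tt
  Cc is a collider here and neither Cc nor any of its descendants is conditioned on, so the collider stays closed — the path is blocked at Cc.
Path 4: Aa → Cc ← Bb → Tt
  Cc is a collider here and neither Cc nor any of its descendants is conditioned on, so the collider stays closed — the path is blocked at Cc.
Every path is blocked, so Aa and Tt are d-separated given {Bb, Dd, Rr, Ss}.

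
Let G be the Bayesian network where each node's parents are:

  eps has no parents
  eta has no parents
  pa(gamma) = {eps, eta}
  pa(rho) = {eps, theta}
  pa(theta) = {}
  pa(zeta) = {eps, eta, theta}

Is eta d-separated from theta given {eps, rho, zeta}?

No

We examine all 4 paths between eta and theta:
Path 1: eta → zeta ← eps → rho ← theta
  eps is a fork here and eps is conditioned on, so the path is blocked at eps.
Path 2: eta → zeta ← theta
  zeta is a collider and zeta is conditioned on, which opens it — no node blocks this path, so it is active.
Path 3: eta → gamma ← eps → rho ← theta
  gamma is a collider here and neither gamma nor any of its descendants is conditioned on, so the collider stays closed — the path is blocked at gamma.
Path 4: eta → gamma ← eps → zeta ← theta
  gamma is a collider here and neither gamma nor any of its descendants is conditioned on, so the collider stays closed — the path is blocked at gamma.
At least one path is unblocked, so d-separation fails.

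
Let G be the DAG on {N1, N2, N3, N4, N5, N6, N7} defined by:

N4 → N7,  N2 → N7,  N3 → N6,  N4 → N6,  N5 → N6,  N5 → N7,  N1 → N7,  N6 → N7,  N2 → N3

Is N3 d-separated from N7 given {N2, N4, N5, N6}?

Enumerating the 4 paths from N3 to N7 and testing each for blocking by {N2, N4, N5, N6}:
  1. N3 ← N2 → N7 — N2:fork[blocks] ⇒ blocked
  2. N3 → N6 ← N5 → N7 — N6:collider[open]; N5:fork[blocks] ⇒ blocked
  3. N3 → N6 → N7 — N6:chain[blocks] ⇒ blocked
  4. N3 → N6 ← N4 → N7 — N6:collider[open]; N4:fork[blocks] ⇒ blocked
Since every path is blocked, d-separation holds.

Yes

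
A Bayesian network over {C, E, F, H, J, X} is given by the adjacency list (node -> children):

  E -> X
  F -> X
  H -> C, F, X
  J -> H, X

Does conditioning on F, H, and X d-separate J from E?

We examine all 3 paths between J and E:
Path 1: J → H → F → X ← E
  H is a chain here and H is conditioned on, so the path is blocked at H.
Path 2: J → H → X ← E
  H is a chain here and H is conditioned on, so the path is blocked at H.
Path 3: J → X ← E
  X is a collider and X is conditioned on, which opens it — no node blocks this path, so it is active.
Because an active path exists, J and E are not d-separated.

No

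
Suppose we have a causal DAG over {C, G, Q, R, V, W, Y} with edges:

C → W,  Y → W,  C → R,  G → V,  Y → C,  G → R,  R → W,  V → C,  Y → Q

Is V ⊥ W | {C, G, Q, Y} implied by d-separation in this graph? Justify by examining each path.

Yes

There are 6 undirected paths between V and W; checking each against the conditioning set {C, G, Q, Y}:
Path 1: V → C ← Y → W
  Y is a fork here and Y is conditioned on, so the path is blocked at Y.
Path 2: V → C → W
  C is a chain here and C is conditioned on, so the path is blocked at C.
Path 3: V → C → R → W
  C is a chain here and C is conditioned on, so the path is blocked at C.
Path 4: V ← G → R → W
  G is a fork here and G is conditioned on, so the path is blocked at G.
Path 5: V ← G → R ← C ← Y → W
  G is a fork here and G is conditioned on, so the path is blocked at G.
Path 6: V ← G → R ← C → W
  G is a fork here and G is conditioned on, so the path is blocked at G.
Every path is blocked, so V and W are d-separated given {C, G, Q, Y}.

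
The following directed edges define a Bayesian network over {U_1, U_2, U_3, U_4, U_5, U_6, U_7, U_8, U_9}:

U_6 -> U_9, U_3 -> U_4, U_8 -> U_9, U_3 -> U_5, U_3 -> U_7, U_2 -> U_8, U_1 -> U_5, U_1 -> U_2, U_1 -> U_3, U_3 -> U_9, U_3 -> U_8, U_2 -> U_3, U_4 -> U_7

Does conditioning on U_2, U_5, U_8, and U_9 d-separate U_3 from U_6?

There are 5 undirected paths between U_3 and U_6; checking each against the conditioning set {U_2, U_5, U_8, U_9}:
Path 1: U_3 ← U_1 → U_2 → U_8 → U_9 ← U_6
  U_2 is a chain here and U_2 is conditioned on, so the path is blocked at U_2.
Path 2: U_3 ← U_2 → U_8 → U_9 ← U_6
  U_2 is a fork here and U_2 is conditioned on, so the path is blocked at U_2.
Path 3: U_3 → U_9 ← U_6
  U_9 is a collider and U_9 is conditioned on, which opens it — no node blocks this path, so it is active.
Path 4: U_3 → U_5 ← U_1 → U_2 → U_8 → U_9 ← U_6
  U_2 is a chain here and U_2 is conditioned on, so the path is blocked at U_2.
Path 5: U_3 → U_8 → U_9 ← U_6
  U_8 is a chain here and U_8 is conditioned on, so the path is blocked at U_8.
At least one path is unblocked, so d-separation fails.

No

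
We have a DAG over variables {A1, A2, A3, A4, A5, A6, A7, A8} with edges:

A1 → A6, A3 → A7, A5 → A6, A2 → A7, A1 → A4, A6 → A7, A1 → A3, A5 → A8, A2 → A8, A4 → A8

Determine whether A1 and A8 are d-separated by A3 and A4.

Yes

There are 5 undirected paths between A1 and A8; checking each against the conditioning set {A3, A4}:
  1. A1 → A4 → A8 — A4:chain[blocks] ⇒ blocked
  2. A1 → A3 → A7 ← A2 → A8 — A3:chain[blocks]; A7:collider[blocks]; A2:fork[open] ⇒ blocked
  3. A1 → A3 → A7 ← A6 ← A5 → A8 — A3:chain[blocks]; A7:collider[blocks]; A6:chain[open]; A5:fork[open] ⇒ blocked
  4. A1 → A6 → A7 ← A2 → A8 — A6:chain[open]; A7:collider[blocks]; A2:fork[open] ⇒ blocked
  5. A1 → A6 ← A5 → A8 — A6:collider[blocks]; A5:fork[open] ⇒ blocked
Every path is blocked, so A1 and A8 are d-separated given {A3, A4}.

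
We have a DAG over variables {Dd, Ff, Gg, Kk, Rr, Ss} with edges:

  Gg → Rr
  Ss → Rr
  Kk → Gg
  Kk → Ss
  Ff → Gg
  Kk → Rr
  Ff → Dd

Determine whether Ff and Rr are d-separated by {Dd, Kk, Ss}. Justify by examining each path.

No — Ff and Rr are not d-separated given {Dd, Kk, Ss}.

Enumerating the 3 paths from Ff to Rr and testing each for blocking by {Dd, Kk, Ss}:
Path 1: Ff → Gg → Rr
  Gg is a chain and Gg is not conditioned on — no node blocks this path, so it is active.
Path 2: Ff → Gg ← Kk → Rr
  Gg is a collider here and neither Gg nor any of its descendants is conditioned on, so the collider stays closed — the path is blocked at Gg.
Path 3: Ff → Gg ← Kk → Ss → Rr
  Gg is a collider here and neither Gg nor any of its descendants is conditioned on, so the collider stays closed — the path is blocked at Gg.
Because an active path exists, Ff and Rr are not d-separated.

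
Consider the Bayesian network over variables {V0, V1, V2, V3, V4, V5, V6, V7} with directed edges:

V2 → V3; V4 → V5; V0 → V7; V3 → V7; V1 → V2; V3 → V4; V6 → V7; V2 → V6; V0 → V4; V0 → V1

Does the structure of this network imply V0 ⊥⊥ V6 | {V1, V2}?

There are 6 undirected paths between V0 and V6; checking each against the conditioning set {V1, V2}:
Path 1: V0 → V7 ← V6
  V7 is a collider here and neither V7 nor any of its descendants is conditioned on, so the collider stays closed — the path is blocked at V7.
Path 2: V0 → V7 ← V3 ← V2 → V6
  V7 is a collider here and neither V7 nor any of its descendants is conditioned on, so the collider stays closed — the path is blocked at V7.
Path 3: V0 → V1 → V2 → V6
  V1 is a chain here and V1 is conditioned on, so the path is blocked at V1.
Path 4: V0 → V1 → V2 → V3 → V7 ← V6
  V1 is a chain here and V1 is conditioned on, so the path is blocked at V1.
Path 5: V0 → V4 ← V3 ← V2 → V6
  V4 is a collider here and neither V4 nor any of its descendants is conditioned on, so the collider stays closed — the path is blocked at V4.
Path 6: V0 → V4 ← V3 → V7 ← V6
  V4 is a collider here and neither V4 nor any of its descendants is conditioned on, so the collider stays closed — the path is blocked at V4.
Since every path is blocked, d-separation holds.

Yes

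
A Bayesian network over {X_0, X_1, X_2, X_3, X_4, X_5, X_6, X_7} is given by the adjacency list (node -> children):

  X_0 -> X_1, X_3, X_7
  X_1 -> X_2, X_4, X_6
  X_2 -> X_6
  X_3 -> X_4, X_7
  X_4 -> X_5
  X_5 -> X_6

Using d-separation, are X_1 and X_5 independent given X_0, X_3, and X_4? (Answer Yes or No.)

Yes

Enumerating the 5 paths from X_1 to X_5 and testing each for blocking by {X_0, X_3, X_4}:
Path 1: X_1 → X_2 → X_6 ← X_5
  X_6 is a collider here and neither X_6 nor any of its descendants is conditioned on, so the collider stays closed — the path is blocked at X_6.
Path 2: X_1 → X_6 ← X_5
  X_6 is a collider here and neither X_6 nor any of its descendants is conditioned on, so the collider stays closed — the path is blocked at X_6.
Path 3: X_1 → X_4 → X_5
  X_4 is a chain here and X_4 is conditioned on, so the path is blocked at X_4.
Path 4: X_1 ← X_0 → X_3 → X_4 → X_5
  X_0 is a fork here and X_0 is conditioned on, so the path is blocked at X_0.
Path 5: X_1 ← X_0 → X_7 ← X_3 → X_4 → X_5
  X_0 is a fork here and X_0 is conditioned on, so the path is blocked at X_0.
Since every path is blocked, d-separation holds.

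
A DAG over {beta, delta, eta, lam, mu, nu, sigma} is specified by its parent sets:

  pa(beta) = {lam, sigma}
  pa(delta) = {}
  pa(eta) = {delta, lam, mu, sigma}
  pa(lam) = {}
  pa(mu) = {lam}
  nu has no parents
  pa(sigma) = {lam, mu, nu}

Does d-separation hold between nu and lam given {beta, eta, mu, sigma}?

6 paths connect nu and lam; each must be blocked for d-separation to hold:
Path 1: nu → sigma → eta ← lam
  sigma is a chain here and sigma is conditioned on, so the path is blocked at sigma.
Path 2: nu → sigma → eta ← mu ← lam
  sigma is a chain here and sigma is conditioned on, so the path is blocked at sigma.
Path 3: nu → sigma ← lam
  sigma is a collider and sigma is conditioned on, which opens it — no node blocks this path, so it is active.
Path 4: nu → sigma ← mu → eta ← lam
  mu is a fork here and mu is conditioned on, so the path is blocked at mu.
Path 5: nu → sigma ← mu ← lam
  mu is a chain here and mu is conditioned on, so the path is blocked at mu.
Path 6: nu → sigma → beta ← lam
  sigma is a chain here and sigma is conditioned on, so the path is blocked at sigma.
At least one path is unblocked, so d-separation fails.

No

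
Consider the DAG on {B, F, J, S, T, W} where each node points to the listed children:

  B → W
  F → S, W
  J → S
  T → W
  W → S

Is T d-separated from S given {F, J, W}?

Yes — T and S are d-separated given {F, J, W}.

We examine all 2 paths between T and S:
  1. T → W ← F → S — W:collider[open]; F:fork[blocks] ⇒ blocked
  2. T → W → S — W:chain[blocks] ⇒ blocked
Since every path is blocked, d-separation holds.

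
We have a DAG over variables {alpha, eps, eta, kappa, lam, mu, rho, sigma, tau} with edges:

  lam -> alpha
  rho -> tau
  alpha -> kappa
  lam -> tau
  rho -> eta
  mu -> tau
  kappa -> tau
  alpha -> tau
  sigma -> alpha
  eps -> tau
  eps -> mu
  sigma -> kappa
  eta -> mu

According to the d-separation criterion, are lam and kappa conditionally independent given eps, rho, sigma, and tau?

No

Enumerating the 6 paths from lam to kappa and testing each for blocking by {eps, rho, sigma, tau}:
Path 1: lam → tau ← kappa
  tau is a collider and tau is conditioned on, which opens it — no node blocks this path, so it is active.
Path 2: lam → tau ← alpha → kappa
  tau is a collider and tau is conditioned on, which opens it; alpha is a fork and alpha is not conditioned on — no node blocks this path, so it is active.
Path 3: lam → tau ← alpha ← sigma → kappa
  sigma is a fork here and sigma is conditioned on, so the path is blocked at sigma.
Path 4: lam → alpha → tau ← kappa
  alpha is a chain and alpha is not conditioned on; tau is a collider and tau is conditioned on, which opens it — no node blocks this path, so it is active.
Path 5: lam → alpha → kappa
  alpha is a chain and alpha is not conditioned on — no node blocks this path, so it is active.
Path 6: lam → alpha ← sigma → kappa
  sigma is a fork here and sigma is conditioned on, so the path is blocked at sigma.
At least one path is unblocked, so d-separation fails.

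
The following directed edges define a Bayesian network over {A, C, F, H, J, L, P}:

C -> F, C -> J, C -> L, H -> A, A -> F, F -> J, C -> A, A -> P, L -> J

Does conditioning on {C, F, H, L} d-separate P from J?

Yes

There are 6 undirected paths between P and J; checking each against the conditioning set {C, F, H, L}:
Path 1: P ← A → F → J
  F is a chain here and F is conditioned on, so the path is blocked at F.
Path 2: P ← A → F ← C → L → J
  C is a fork here and C is conditioned on, so the path is blocked at C.
Path 3: P ← A → F ← C → J
  C is a fork here and C is conditioned on, so the path is blocked at C.
Path 4: P ← A ← C → L → J
  C is a fork here and C is conditioned on, so the path is blocked at C.
Path 5: P ← A ← C → F → J
  C is a fork here and C is conditioned on, so the path is blocked at C.
Path 6: P ← A ← C → J
  C is a fork here and C is conditioned on, so the path is blocked at C.
All paths are blocked; P ⊥ J | {C, F, H, L} holds.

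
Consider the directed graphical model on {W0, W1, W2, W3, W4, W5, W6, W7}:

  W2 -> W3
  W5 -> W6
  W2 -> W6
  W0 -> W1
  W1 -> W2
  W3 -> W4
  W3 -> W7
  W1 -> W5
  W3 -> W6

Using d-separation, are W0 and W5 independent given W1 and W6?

Enumerating the 3 paths from W0 to W5 and testing each for blocking by {W1, W6}:
  1. W0 → W1 → W2 → W3 → W6 ← W5 — W1:chain[blocks]; W2:chain[open]; W3:chain[open]; W6:collider[open] ⇒ blocked
  2. W0 → W1 → W2 → W6 ← W5 — W1:chain[blocks]; W2:chain[open]; W6:collider[open] ⇒ blocked
  3. W0 → W1 → W5 — W1:chain[blocks] ⇒ blocked
All paths are blocked; W0 ⊥ W5 | {W1, W6} holds.

Yes — W0 and W5 are d-separated given {W1, W6}.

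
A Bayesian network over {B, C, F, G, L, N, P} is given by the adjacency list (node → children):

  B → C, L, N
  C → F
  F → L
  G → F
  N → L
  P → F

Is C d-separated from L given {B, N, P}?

There are 3 undirected paths between C and L; checking each against the conditioning set {B, N, P}:
Path 1: C → F → L
  F is a chain and F is not conditioned on — no node blocks this path, so it is active.
Path 2: C ← B → N → L
  B is a fork here and B is conditioned on, so the path is blocked at B.
Path 3: C ← B → L
  B is a fork here and B is conditioned on, so the path is blocked at B.
Since the path C → F → L is active, C and L are not d-separated given {B, N, P}.

No — C and L are not d-separated given {B, N, P}.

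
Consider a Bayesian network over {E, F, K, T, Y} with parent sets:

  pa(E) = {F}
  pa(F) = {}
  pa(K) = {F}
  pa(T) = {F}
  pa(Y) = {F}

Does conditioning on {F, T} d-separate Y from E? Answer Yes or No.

Yes

The only undirected path from Y to E is:
Path 1: Y ← F → E
  F is a fork here and F is conditioned on, so the path is blocked at F.
Since every path is blocked, d-separation holds.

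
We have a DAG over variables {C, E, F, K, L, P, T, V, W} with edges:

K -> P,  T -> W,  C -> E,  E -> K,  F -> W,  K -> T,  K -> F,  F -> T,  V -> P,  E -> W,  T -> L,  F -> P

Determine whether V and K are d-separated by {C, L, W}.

Enumerating the 6 paths from V to K and testing each for blocking by {C, L, W}:
  1. V → P ← K — P:collider[blocks] ⇒ blocked
  2. V → P ← F ← K — P:collider[blocks]; F:chain[open] ⇒ blocked
  3. V → P ← F → W ← T ← K — P:collider[blocks]; F:fork[open]; W:collider[open]; T:chain[open] ⇒ blocked
  4. V → P ← F → W ← E → K — P:collider[blocks]; F:fork[open]; W:collider[open]; E:fork[open] ⇒ blocked
  5. V → P ← F → T ← K — P:collider[blocks]; F:fork[open]; T:collider[open] ⇒ blocked
  6. V → P ← F → T → W ← E → K — P:collider[blocks]; F:fork[open]; T:chain[open]; W:collider[open]; E:fork[open] ⇒ blocked
All paths are blocked; V ⊥ K | {C, L, W} holds.

Yes — V and K are d-separated given {C, L, W}.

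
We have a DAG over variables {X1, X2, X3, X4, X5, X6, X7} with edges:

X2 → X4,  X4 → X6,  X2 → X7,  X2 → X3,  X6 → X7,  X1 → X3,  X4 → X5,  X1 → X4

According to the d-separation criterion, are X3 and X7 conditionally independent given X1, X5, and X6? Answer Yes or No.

No

We examine all 4 paths between X3 and X7:
Path 1: X3 ← X2 → X7
  X2 is a fork and X2 is not conditioned on — no node blocks this path, so it is active.
Path 2: X3 ← X2 → X4 → X6 → X7
  X6 is a chain here and X6 is conditioned on, so the path is blocked at X6.
Path 3: X3 ← X1 → X4 → X6 → X7
  X1 is a fork here and X1 is conditioned on, so the path is blocked at X1.
Path 4: X3 ← X1 → X4 ← X2 → X7
  X1 is a fork here and X1 is conditioned on, so the path is blocked at X1.
At least one path is unblocked, so d-separation fails.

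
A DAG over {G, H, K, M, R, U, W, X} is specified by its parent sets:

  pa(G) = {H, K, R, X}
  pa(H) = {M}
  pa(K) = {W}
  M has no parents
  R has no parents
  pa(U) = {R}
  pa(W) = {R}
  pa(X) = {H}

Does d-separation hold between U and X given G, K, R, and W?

4 paths connect U and X; each must be blocked for d-separation to hold:
Path 1: U ← R → G ← X
  R is a fork here and R is conditioned on, so the path is blocked at R.
Path 2: U ← R → G ← H → X
  R is a fork here and R is conditioned on, so the path is blocked at R.
Path 3: U ← R → W → K → G ← X
  R is a fork here and R is conditioned on, so the path is blocked at R.
Path 4: U ← R → W → K → G ← H → X
  R is a fork here and R is conditioned on, so the path is blocked at R.
All paths are blocked; U ⊥ X | {G, K, R, W} holds.

Yes — U and X are d-separated given {G, K, R, W}.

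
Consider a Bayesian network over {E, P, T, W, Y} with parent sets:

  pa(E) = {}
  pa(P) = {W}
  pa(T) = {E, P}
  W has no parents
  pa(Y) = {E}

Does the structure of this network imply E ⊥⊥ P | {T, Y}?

The only undirected path from E to P is:
Path 1: E → T ← P
  T is a collider and T is conditioned on, which opens it — no node blocks this path, so it is active.
Because an active path exists, E and P are not d-separated.

No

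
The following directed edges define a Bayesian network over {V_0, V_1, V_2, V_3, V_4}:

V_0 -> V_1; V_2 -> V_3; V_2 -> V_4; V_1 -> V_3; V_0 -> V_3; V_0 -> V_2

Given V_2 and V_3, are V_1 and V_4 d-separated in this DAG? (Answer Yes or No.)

We examine all 4 paths between V_1 and V_4:
  1. V_1 → V_3 ← V_2 → V_4 — V_3:collider[open]; V_2:fork[blocks] ⇒ blocked
  2. V_1 → V_3 ← V_0 → V_2 → V_4 — V_3:collider[open]; V_0:fork[open]; V_2:chain[blocks] ⇒ blocked
  3. V_1 ← V_0 → V_3 ← V_2 → V_4 — V_0:fork[open]; V_3:collider[open]; V_2:fork[blocks] ⇒ blocked
  4. V_1 ← V_0 → V_2 → V_4 — V_0:fork[open]; V_2:chain[blocks] ⇒ blocked
Every path is blocked, so V_1 and V_4 are d-separated given {V_2, V_3}.

Yes — V_1 and V_4 are d-separated given {V_2, V_3}.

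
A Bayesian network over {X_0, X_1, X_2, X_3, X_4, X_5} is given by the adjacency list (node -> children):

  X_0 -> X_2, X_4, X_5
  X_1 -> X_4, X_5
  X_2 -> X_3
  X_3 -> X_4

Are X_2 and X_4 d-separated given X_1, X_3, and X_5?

No

3 paths connect X_2 and X_4; each must be blocked for d-separation to hold:
Path 1: X_2 → X_3 → X_4
  X_3 is a chain here and X_3 is conditioned on, so the path is blocked at X_3.
Path 2: X_2 ← X_0 → X_5 ← X_1 → X_4
  X_1 is a fork here and X_1 is conditioned on, so the path is blocked at X_1.
Path 3: X_2 ← X_0 → X_4
  X_0 is a fork and X_0 is not conditioned on — no node blocks this path, so it is active.
Since the path X_2 ← X_0 → X_4 is active, X_2 and X_4 are not d-separated given {X_1, X_3, X_5}.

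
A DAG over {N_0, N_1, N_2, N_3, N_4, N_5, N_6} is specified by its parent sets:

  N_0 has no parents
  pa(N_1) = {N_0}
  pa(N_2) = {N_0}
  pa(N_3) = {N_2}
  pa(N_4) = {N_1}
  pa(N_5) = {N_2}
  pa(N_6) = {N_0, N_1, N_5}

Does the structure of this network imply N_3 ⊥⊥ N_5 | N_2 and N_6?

There are 3 undirected paths between N_3 and N_5; checking each against the conditioning set {N_2, N_6}:
  1. N_3 ← N_2 ← N_0 → N_6 ← N_5 — N_2:chain[blocks]; N_0:fork[open]; N_6:collider[open] ⇒ blocked
  2. N_3 ← N_2 ← N_0 → N_1 → N_6 ← N_5 — N_2:chain[blocks]; N_0:fork[open]; N_1:chain[open]; N_6:collider[open] ⇒ blocked
  3. N_3 ← N_2 → N_5 — N_2:fork[blocks] ⇒ blocked
Since every path is blocked, d-separation holds.

Yes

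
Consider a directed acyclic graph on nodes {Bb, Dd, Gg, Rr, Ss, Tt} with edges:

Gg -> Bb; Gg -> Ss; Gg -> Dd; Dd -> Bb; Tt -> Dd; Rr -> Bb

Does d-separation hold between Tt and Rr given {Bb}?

2 paths connect Tt and Rr; each must be blocked for d-separation to hold:
Path 1: Tt → Dd ← Gg → Bb ← Rr
  Dd is a collider and its descendant Bb is conditioned on, which opens it; Gg is a fork and Gg is not conditioned on; Bb is a collider and Bb is conditioned on, which opens it — no node blocks this path, so it is active.
Path 2: Tt → Dd → Bb ← Rr
  Dd is a chain and Dd is not conditioned on; Bb is a collider and Bb is conditioned on, which opens it — no node blocks this path, so it is active.
At least one path is unblocked, so d-separation fails.

No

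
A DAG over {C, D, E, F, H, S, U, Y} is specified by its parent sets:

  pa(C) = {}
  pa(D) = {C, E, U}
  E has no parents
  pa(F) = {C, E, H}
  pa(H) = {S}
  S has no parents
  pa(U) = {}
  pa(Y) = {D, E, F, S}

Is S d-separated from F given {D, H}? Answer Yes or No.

Yes

Enumerating the 6 paths from S to F and testing each for blocking by {D, H}:
  1. S → Y ← E → D ← C → F — Y:collider[blocks]; E:fork[open]; D:collider[open]; C:fork[open] ⇒ blocked
  2. S → Y ← E → F — Y:collider[blocks]; E:fork[open] ⇒ blocked
  3. S → Y ← D ← C → F — Y:collider[blocks]; D:chain[blocks]; C:fork[open] ⇒ blocked
  4. S → Y ← D ← E → F — Y:collider[blocks]; D:chain[blocks]; E:fork[open] ⇒ blocked
  5. S → Y ← F — Y:collider[blocks] ⇒ blocked
  6. S → H → F — H:chain[blocks] ⇒ blocked
All paths are blocked; S ⊥ F | {D, H} holds.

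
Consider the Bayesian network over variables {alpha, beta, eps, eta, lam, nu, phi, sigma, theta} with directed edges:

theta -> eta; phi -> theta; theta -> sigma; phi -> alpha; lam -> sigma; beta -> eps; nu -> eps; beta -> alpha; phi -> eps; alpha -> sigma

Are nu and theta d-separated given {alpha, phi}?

Yes

Enumerating the 4 paths from nu to theta and testing each for blocking by {alpha, phi}:
Path 1: nu → eps ← phi → alpha → sigma ← theta
  eps is a collider here and neither eps nor any of its descendants is conditioned on, so the collider stays closed — the path is blocked at eps.
Path 2: nu → eps ← phi → theta
  eps is a collider here and neither eps nor any of its descendants is conditioned on, so the collider stays closed — the path is blocked at eps.
Path 3: nu → eps ← beta → alpha → sigma ← theta
  eps is a collider here and neither eps nor any of its descendants is conditioned on, so the collider stays closed — the path is blocked at eps.
Path 4: nu → eps ← beta → alpha ← phi → theta
  eps is a collider here and neither eps nor any of its descendants is conditioned on, so the collider stays closed — the path is blocked at eps.
Since every path is blocked, d-separation holds.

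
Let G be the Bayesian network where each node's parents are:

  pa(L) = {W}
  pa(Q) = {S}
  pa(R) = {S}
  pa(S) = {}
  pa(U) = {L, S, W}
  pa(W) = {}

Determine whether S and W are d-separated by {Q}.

There are 2 undirected paths between S and W; checking each against the conditioning set {Q}:
Path 1: S → U ← W
  U is a collider here and neither U nor any of its descendants is conditioned on, so the collider stays closed — the path is blocked at U.
Path 2: S → U ← L ← W
  U is a collider here and neither U nor any of its descendants is conditioned on, so the collider stays closed — the path is blocked at U.
Since every path is blocked, d-separation holds.

Yes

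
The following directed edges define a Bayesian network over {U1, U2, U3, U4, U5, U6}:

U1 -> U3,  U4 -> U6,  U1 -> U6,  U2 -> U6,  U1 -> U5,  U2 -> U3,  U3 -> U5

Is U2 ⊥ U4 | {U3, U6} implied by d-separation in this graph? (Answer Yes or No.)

No — U2 and U4 are not d-separated given {U3, U6}.

We examine all 3 paths between U2 and U4:
  1. U2 → U3 ← U1 → U6 ← U4 — U3:collider[open]; U1:fork[open]; U6:collider[open] ⇒ active
  2. U2 → U3 → U5 ← U1 → U6 ← U4 — U3:chain[blocks]; U5:collider[blocks]; U1:fork[open]; U6:collider[open] ⇒ blocked
  3. U2 → U6 ← U4 — U6:collider[open] ⇒ active
Since the path U2 → U3 ← U1 → U6 ← U4 is active, U2 and U4 are not d-separated given {U3, U6}.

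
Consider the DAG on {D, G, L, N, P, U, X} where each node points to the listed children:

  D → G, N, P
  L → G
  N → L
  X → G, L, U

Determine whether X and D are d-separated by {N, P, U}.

There are 4 undirected paths between X and D; checking each against the conditioning set {N, P, U}:
Path 1: X → L ← N ← D
  L is a collider here and neither L nor any of its descendants is conditioned on, so the collider stays closed — the path is blocked at L.
Path 2: X → L → G ← D
  G is a collider here and neither G nor any of its descendants is conditioned on, so the collider stays closed — the path is blocked at G.
Path 3: X → G ← L ← N ← D
  G is a collider here and neither G nor any of its descendants is conditioned on, so the collider stays closed — the path is blocked at G.
Path 4: X → G ← D
  G is a collider here and neither G nor any of its descendants is conditioned on, so the collider stays closed — the path is blocked at G.
Since every path is blocked, d-separation holds.

Yes — X and D are d-separated given {N, P, U}.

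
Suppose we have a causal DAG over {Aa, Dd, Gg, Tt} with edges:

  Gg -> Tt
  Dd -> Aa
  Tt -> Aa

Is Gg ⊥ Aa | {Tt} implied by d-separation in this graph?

The only undirected path from Gg to Aa is:
Path 1: Gg → Tt → Aa
  Tt is a chain here and Tt is conditioned on, so the path is blocked at Tt.
Since every path is blocked, d-separation holds.

Yes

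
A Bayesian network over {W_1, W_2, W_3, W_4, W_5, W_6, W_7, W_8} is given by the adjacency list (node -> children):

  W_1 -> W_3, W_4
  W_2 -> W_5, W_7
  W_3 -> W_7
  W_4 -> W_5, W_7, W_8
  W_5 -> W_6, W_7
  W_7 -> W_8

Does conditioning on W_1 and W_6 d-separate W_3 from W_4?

Yes — W_3 and W_4 are d-separated given {W_1, W_6}.

There are 5 undirected paths between W_3 and W_4; checking each against the conditioning set {W_1, W_6}:
Path 1: W_3 ← W_1 → W_4
  W_1 is a fork here and W_1 is conditioned on, so the path is blocked at W_1.
Path 2: W_3 → W_7 → W_8 ← W_4
  W_8 is a collider here and neither W_8 nor any of its descendants is conditioned on, so the collider stays closed — the path is blocked at W_8.
Path 3: W_3 → W_7 ← W_4
  W_7 is a collider here and neither W_7 nor any of its descendants is conditioned on, so the collider stays closed — the path is blocked at W_7.
Path 4: W_3 → W_7 ← W_2 → W_5 ← W_4
  W_7 is a collider here and neither W_7 nor any of its descendants is conditioned on, so the collider stays closed — the path is blocked at W_7.
Path 5: W_3 → W_7 ← W_5 ← W_4
  W_7 is a collider here and neither W_7 nor any of its descendants is conditioned on, so the collider stays closed — the path is blocked at W_7.
All paths are blocked; W_3 ⊥ W_4 | {W_1, W_6} holds.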